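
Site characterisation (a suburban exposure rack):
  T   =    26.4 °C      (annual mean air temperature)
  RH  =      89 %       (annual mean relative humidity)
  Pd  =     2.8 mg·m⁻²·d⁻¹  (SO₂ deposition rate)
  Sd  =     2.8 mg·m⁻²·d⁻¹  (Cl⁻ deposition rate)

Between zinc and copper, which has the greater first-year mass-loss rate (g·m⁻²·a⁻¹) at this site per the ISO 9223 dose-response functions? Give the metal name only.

zinc: f(T) = -0.071·(T−10) [T>10 °C] = -1.1644
  Pd branch = 0.0129·Pd^0.44·e^(0.046·RH+f) = 0.3799 μm/a
  Cl⁻ term: 0.0175·2.8^0.57·exp(0.008·89+0.085·26.4) = 0.6049
  sum: 0.3799 + 0.6049 → r_corr = 0.9848 μm/a
  mass loss = 0.9848 μm/a × 7.14 g/cm³ = 7.031 g·m⁻²·a⁻¹
copper: T>10 °C ⇒ hinge -0.080·(26.4−10) = -1.3120
  SO₂ term: 0.0053·2.8^0.26·exp(0.059·89-1.3120) = 0.3558
  Sd branch = 0.01025·Sd^0.27·e^(0.036·RH+0.049·T) = 1.215 μm/a
  sum: 0.3558 + 1.215 → r_corr = 1.571 μm/a
  mass loss = 1.571 μm/a × 8.96 g/cm³ = 14.08 g·m⁻²·a⁻¹
Ordering by g·m⁻²·a⁻¹: copper (14.1) > zinc (7.03)

copper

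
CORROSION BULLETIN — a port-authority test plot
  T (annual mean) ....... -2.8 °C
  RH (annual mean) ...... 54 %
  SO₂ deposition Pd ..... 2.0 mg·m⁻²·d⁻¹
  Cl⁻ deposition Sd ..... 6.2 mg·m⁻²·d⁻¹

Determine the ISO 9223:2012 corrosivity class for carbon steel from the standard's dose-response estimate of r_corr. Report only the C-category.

carbon steel: T≤10 °C ⇒ hinge +0.150·(-2.8−10) = -1.9200
  SO₂ term: 1.77·2.0^0.52·exp(0.02·54-1.9200) = 1.096
  Cl⁻ term: 0.102·6.2^0.62·exp(0.033·54+0.04·-2.8) = 1.679
  r_corr = 1.096 + 1.679 = 2.775 μm/a
ISO 9223 Table 2 (carbon steel): 1.3 < 2.78 ≤ 25 μm/a ⇒ C2

C2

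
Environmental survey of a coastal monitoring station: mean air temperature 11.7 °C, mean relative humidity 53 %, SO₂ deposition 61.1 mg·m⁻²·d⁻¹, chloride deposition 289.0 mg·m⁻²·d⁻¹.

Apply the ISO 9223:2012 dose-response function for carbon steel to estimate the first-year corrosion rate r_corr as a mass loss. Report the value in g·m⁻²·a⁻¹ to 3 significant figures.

r_corr = 557 g·m⁻²·a⁻¹

carbon steel: f(T) = -0.054·(T−10) [T>10 °C] = -0.0918
  Pd branch = 1.77·Pd^0.52·e^(0.02·RH+f) = 39.55 μm/a
  Cl⁻ term: 0.102·289.0^0.62·exp(0.033·53+0.04·11.7) = 31.42
  r_corr = 39.55 + 31.42 = 70.97 μm/a
Convert to mass loss: 70.97 μm/a × 7.85 g/cm³ = 557.1 g·m⁻²·a⁻¹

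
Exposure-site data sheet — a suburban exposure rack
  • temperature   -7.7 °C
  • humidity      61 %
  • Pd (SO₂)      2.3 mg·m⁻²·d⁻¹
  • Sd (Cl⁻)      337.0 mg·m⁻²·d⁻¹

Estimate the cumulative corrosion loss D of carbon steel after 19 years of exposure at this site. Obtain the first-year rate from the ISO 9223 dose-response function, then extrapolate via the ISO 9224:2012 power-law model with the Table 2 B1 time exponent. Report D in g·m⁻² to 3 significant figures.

D(19) = 782 g·m⁻²

carbon steel: T≤10 °C ⇒ hinge +0.150·(-7.7−10) = -2.6550
  SO₂ term: 1.77·2.3^0.52·exp(0.02·61-2.6550) = 0.6499
  Sd branch = 0.102·Sd^0.62·e^(0.033·RH+0.04·T) = 20.71 μm/a
  sum: 0.6499 + 20.71 → r_corr = 21.36 μm/a
ISO 9224: D(t) = r_corr · t^b with b = 0.523 (carbon steel, B1)
  D(19) = 21.36 × 19^0.523 = 21.36 × 4.664 = 99.63 μm
  Mass loss = 99.63 μm × 7.85 g/cm³ = 782.1 g·m⁻²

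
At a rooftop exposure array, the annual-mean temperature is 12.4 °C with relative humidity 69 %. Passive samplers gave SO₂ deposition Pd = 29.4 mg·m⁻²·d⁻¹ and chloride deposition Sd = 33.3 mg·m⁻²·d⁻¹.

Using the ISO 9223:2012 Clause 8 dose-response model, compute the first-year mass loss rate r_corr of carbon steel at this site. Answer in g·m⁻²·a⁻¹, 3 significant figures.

carbon steel: temperature factor f = -0.054·(2.4) = -0.1296
  Pd branch = 1.77·Pd^0.52·e^(0.02·RH+f) = 35.86 μm/a
  Cl⁻ term: 0.102·33.3^0.62·exp(0.033·69+0.04·12.4) = 14.35
  r_corr = 35.86 + 14.35 = 50.2 μm/a
Convert to mass loss: 50.2 μm/a × 7.85 g/cm³ = 394.1 g·m⁻²·a⁻¹

r_corr = 394 g·m⁻²·a⁻¹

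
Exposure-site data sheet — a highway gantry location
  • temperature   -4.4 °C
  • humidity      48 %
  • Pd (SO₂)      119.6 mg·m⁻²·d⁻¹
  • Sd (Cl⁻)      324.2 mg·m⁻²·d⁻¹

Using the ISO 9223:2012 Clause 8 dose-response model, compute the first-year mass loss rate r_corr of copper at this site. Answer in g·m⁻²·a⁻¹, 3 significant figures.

copper: T≤10 °C ⇒ hinge +0.126·(-4.4−10) = -1.8144
  sulphur-dioxide contribution → 0.05087 μm/a
  chloride contribution → 0.2215 μm/a
  ⇒ r_corr(copper) = 0.2724 μm/a
Convert to mass loss: 0.2724 μm/a × 8.96 g/cm³ = 2.441 g·m⁻²·a⁻¹

r_corr = 2.44 g·m⁻²·a⁻¹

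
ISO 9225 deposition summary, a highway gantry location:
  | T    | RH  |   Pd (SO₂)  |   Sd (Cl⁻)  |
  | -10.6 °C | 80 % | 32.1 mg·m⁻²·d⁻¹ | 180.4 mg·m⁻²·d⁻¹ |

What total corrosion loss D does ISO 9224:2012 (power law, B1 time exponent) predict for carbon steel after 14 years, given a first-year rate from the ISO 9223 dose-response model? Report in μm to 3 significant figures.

carbon steel: temperature factor f = +0.150·(-20.6) = -3.0900
  Pd branch = 1.77·Pd^0.52·e^(0.02·RH+f) = 2.422 μm/a
  Sd branch = 0.102·Sd^0.62·e^(0.033·RH+0.04·T) = 23.43 μm/a
  sum: 2.422 + 23.43 → r_corr = 25.86 μm/a
Power-law: D(14) = r_corr · 14^0.523
  D(14) = 25.86 × 14^0.523 = 25.86 × 3.976 = 102.8 μm

D(14) = 103 μm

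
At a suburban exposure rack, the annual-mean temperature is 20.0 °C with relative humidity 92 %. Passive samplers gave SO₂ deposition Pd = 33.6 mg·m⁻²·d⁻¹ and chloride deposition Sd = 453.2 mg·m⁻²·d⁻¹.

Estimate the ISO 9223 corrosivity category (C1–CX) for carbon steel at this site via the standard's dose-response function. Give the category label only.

CX

carbon steel: T>10 °C ⇒ hinge -0.054·(20.0−10) = -0.5400
  sulphur-dioxide contribution → 40.39 μm/a
  chloride contribution → 209.6 μm/a
  total first-year rate 250 μm/a
Category bounds: 200…700 μm/a bracket r_corr ⇒ CX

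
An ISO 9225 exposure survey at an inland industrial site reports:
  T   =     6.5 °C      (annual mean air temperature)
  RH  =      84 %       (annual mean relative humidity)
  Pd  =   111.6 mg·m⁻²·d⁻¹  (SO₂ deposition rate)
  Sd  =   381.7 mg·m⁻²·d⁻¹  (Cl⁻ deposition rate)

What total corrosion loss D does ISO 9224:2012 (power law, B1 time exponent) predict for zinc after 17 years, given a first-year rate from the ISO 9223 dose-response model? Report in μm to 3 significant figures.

zinc: temperature factor f = +0.038·(-3.5) = -0.1330
  SO₂ term: 0.0129·111.6^0.44·exp(0.046·84-0.1330) = 4.285
  Sd branch = 0.0175·Sd^0.57·e^(0.008·RH+0.085·T) = 1.764 μm/a
  r_corr = 4.285 + 1.764 = 6.048 μm/a
Power-law: D(17) = r_corr · 17^0.813
  D(17) = 6.048 × 17^0.813 = 6.048 × 10.01 = 60.53 μm

D(17) = 60.5 μm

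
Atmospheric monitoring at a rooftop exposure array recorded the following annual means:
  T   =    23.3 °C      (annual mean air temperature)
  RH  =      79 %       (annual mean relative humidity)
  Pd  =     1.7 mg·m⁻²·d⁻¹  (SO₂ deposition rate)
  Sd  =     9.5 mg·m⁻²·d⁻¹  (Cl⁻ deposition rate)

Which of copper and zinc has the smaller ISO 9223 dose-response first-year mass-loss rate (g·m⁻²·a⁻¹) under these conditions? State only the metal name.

zinc

copper: f(T) = -0.080·(T−10) [T>10 °C] = -1.0640
  Pd branch = 0.0053·Pd^0.26·e^(0.059·RH+f) = 0.222 μm/a
  Sd branch = 0.01025·Sd^0.27·e^(0.036·RH+0.049·T) = 1.013 μm/a
  sum: 0.222 + 1.013 → r_corr = 1.235 μm/a
  mass loss = 1.235 μm/a × 8.96 g/cm³ = 11.07 g·m⁻²·a⁻¹
zinc: f(T) = -0.071·(T−10) [T>10 °C] = -0.9443
  SO₂ term: 0.0129·1.7^0.44·exp(0.046·79-0.9443) = 0.2399
  Cl⁻ term: 0.0175·9.5^0.57·exp(0.008·79+0.085·23.3) = 0.8609
  r_corr = 0.2399 + 0.8609 = 1.101 μm/a
  mass loss = 1.101 μm/a × 7.14 g/cm³ = 7.86 g·m⁻²·a⁻¹
Ordering by g·m⁻²·a⁻¹: copper (11.1) > zinc (7.86)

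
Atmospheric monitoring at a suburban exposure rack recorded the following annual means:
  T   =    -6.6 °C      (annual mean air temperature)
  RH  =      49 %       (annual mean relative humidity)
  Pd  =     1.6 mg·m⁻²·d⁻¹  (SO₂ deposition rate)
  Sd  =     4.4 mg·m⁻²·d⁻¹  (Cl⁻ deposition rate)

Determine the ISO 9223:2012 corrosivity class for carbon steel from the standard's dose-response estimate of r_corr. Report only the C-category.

carbon steel: T≤10 °C ⇒ hinge +0.150·(-6.6−10) = -2.4900
  sulphur-dioxide contribution → 0.4993 μm/a
  chloride contribution → 0.9889 μm/a
  ⇒ r_corr(carbon steel) = 1.488 μm/a
1.49 μm/a falls in (1.3, 25] for carbon steel → category C2

C2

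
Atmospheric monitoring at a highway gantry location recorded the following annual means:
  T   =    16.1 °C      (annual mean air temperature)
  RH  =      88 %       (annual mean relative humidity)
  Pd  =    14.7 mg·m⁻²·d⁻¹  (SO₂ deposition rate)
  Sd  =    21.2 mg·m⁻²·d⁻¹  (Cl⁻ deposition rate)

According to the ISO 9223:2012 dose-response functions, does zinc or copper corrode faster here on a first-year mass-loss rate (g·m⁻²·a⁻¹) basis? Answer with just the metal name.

zinc: f(T) = -0.071·(T−10) [T>10 °C] = -0.4331
  Pd branch = 0.0129·Pd^0.44·e^(0.046·RH+f) = 1.564 μm/a
  Sd branch = 0.0175·Sd^0.57·e^(0.008·RH+0.085·T) = 0.7927 μm/a
  sum: 1.564 + 0.7927 → r_corr = 2.356 μm/a
  mass loss = 2.356 μm/a × 7.14 g/cm³ = 16.82 g·m⁻²·a⁻¹
copper: temperature factor f = -0.080·(6.1) = -0.4880
  Pd branch = 0.0053·Pd^0.26·e^(0.059·RH+f) = 1.177 μm/a
  Cl⁻ term: 0.01025·21.2^0.27·exp(0.036·88+0.049·16.1) = 1.223
  r_corr = 1.177 + 1.223 = 2.399 μm/a
  mass loss = 2.399 μm/a × 8.96 g/cm³ = 21.5 g·m⁻²·a⁻¹
Ordering by g·m⁻²·a⁻¹: copper (21.5) > zinc (16.8)

copper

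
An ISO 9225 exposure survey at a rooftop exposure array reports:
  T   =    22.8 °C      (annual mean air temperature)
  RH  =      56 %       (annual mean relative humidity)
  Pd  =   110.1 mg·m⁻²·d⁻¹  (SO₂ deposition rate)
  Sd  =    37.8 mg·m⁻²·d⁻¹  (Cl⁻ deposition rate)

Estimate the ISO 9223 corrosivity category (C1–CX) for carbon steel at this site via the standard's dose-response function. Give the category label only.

C3

carbon steel: T>10 °C ⇒ hinge -0.054·(22.8−10) = -0.6912
  Pd branch = 1.77·Pd^0.52·e^(0.02·RH+f) = 31.33 μm/a
  Sd branch = 0.102·Sd^0.62·e^(0.033·RH+0.04·T) = 15.32 μm/a
  r_corr = 31.33 + 15.32 = 46.65 μm/a
Category bounds: 25…50 μm/a bracket r_corr ⇒ C3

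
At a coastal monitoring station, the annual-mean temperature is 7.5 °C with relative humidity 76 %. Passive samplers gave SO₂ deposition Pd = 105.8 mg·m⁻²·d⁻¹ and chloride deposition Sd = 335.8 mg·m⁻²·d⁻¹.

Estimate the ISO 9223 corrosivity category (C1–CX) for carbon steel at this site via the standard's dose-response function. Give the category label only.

C5

carbon steel: f(T) = +0.150·(T−10) [T≤10 °C] = -0.3750
  sulphur-dioxide contribution → 62.8 μm/a
  chloride contribution → 62.27 μm/a
  total first-year rate 125.1 μm/a
Category bounds: 80…200 μm/a bracket r_corr ⇒ C5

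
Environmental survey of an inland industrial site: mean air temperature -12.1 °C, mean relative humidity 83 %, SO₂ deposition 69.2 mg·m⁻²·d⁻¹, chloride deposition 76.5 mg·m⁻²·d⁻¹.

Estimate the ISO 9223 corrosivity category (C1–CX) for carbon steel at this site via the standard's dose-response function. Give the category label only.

carbon steel: T≤10 °C ⇒ hinge +0.150·(-12.1−10) = -3.3150
  sulphur-dioxide contribution → 3.062 μm/a
  chloride contribution → 14.32 μm/a
  total first-year rate 17.38 μm/a
Category bounds: 1.3…25 μm/a bracket r_corr ⇒ C2

C2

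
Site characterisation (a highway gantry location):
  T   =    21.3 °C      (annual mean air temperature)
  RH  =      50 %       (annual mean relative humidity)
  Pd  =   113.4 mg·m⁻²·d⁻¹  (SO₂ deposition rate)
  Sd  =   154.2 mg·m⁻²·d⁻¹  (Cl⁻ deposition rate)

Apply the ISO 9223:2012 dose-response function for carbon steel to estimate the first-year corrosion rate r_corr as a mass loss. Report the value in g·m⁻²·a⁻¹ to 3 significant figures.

r_corr = 462 g·m⁻²·a⁻¹

carbon steel: temperature factor f = -0.054·(11.3) = -0.6102
  SO₂ term: 1.77·113.4^0.52·exp(0.02·50-0.6102) = 30.6
  Sd branch = 0.102·Sd^0.62·e^(0.033·RH+0.04·T) = 28.3 μm/a
  sum: 30.6 + 28.3 → r_corr = 58.9 μm/a
Convert to mass loss: 58.9 μm/a × 7.85 g/cm³ = 462.3 g·m⁻²·a⁻¹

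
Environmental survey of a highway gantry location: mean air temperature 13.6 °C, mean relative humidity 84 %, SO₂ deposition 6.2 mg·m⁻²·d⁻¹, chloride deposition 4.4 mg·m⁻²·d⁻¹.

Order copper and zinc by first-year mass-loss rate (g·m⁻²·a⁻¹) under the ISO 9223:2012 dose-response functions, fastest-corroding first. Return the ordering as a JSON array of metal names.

["copper", "zinc"]

copper: temperature factor f = -0.080·(3.6) = -0.2880
  Pd branch = 0.0053·Pd^0.26·e^(0.059·RH+f) = 0.907 μm/a
  Cl⁻ term: 0.01025·4.4^0.27·exp(0.036·84+0.049·13.6) = 0.6126
  r_corr = 0.907 + 0.6126 = 1.52 μm/a
  mass loss = 1.52 μm/a × 8.96 g/cm³ = 13.62 g·m⁻²·a⁻¹
zinc: f(T) = -0.071·(T−10) [T>10 °C] = -0.2556
  Pd branch = 0.0129·Pd^0.44·e^(0.046·RH+f) = 1.063 μm/a
  Cl⁻ term: 0.0175·4.4^0.57·exp(0.008·84+0.085·13.6) = 0.2533
  r_corr = 1.063 + 0.2533 = 1.316 μm/a
  mass loss = 1.316 μm/a × 7.14 g/cm³ = 9.395 g·m⁻²·a⁻¹
Ordering by g·m⁻²·a⁻¹: copper (13.6) > zinc (9.4)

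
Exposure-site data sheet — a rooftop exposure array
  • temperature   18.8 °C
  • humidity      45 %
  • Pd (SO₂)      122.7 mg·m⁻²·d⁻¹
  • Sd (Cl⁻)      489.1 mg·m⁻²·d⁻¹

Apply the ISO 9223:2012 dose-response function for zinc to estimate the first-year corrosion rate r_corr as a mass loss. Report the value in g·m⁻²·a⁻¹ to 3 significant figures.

zinc: f(T) = -0.071·(T−10) [T>10 °C] = -0.6248
  SO₂ term: 0.0129·122.7^0.44·exp(0.046·45-0.6248) = 0.4543
  Sd branch = 0.0175·Sd^0.57·e^(0.008·RH+0.085·T) = 4.23 μm/a
  r_corr = 0.4543 + 4.23 = 4.684 μm/a
Convert to mass loss: 4.684 μm/a × 7.14 g/cm³ = 33.45 g·m⁻²·a⁻¹

r_corr = 33.4 g·m⁻²·a⁻¹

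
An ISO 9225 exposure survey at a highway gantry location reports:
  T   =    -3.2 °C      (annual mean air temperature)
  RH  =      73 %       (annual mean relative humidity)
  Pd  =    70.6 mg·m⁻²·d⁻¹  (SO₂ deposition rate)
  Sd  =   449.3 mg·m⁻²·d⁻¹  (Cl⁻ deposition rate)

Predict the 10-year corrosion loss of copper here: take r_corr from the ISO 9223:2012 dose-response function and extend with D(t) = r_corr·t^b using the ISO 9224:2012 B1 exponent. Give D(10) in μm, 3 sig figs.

copper: f(T) = +0.126·(T−10) [T≤10 °C] = -1.6632
  sulphur-dioxide contribution → 0.2255 μm/a
  chloride contribution → 0.6312 μm/a
  ⇒ r_corr(copper) = 0.8567 μm/a
Long-term exponent b (ISO 9224 Table 2, B1) = 0.667
  D(10) = 0.8567 × 10^0.667 = 0.8567 × 4.645 = 3.979 μm

D(10) = 3.98 μm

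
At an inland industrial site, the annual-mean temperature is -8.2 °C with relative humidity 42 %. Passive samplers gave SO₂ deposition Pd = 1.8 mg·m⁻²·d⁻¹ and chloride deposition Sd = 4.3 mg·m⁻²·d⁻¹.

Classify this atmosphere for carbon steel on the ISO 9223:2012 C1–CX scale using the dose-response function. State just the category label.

C1

carbon steel: T≤10 °C ⇒ hinge +0.150·(-8.2−10) = -2.7300
  sulphur-dioxide contribution → 0.363 μm/a
  chloride contribution → 0.7258 μm/a
  ⇒ r_corr(carbon steel) = 1.089 μm/a
Category bounds: 0…1.3 μm/a bracket r_corr ⇒ C1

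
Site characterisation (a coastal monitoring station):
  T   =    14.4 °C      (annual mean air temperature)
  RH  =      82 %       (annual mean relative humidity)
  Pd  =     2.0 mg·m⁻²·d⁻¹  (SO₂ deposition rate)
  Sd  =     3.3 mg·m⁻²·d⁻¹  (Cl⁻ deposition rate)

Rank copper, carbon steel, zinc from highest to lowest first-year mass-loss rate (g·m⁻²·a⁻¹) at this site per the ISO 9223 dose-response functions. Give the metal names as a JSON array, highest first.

["carbon steel", "copper", "zinc"]

copper: T>10 °C ⇒ hinge -0.080·(14.4−10) = -0.3520
  SO₂ term: 0.0053·2.0^0.26·exp(0.059·82-0.3520) = 0.5634
  Cl⁻ term: 0.01025·3.3^0.27·exp(0.036·82+0.049·14.4) = 0.5485
  r_corr = 0.5634 + 0.5485 = 1.112 μm/a
  mass loss = 1.112 μm/a × 8.96 g/cm³ = 9.963 g·m⁻²·a⁻¹
carbon steel: f(T) = -0.054·(T−10) [T>10 °C] = -0.2376
  Pd branch = 1.77·Pd^0.52·e^(0.02·RH+f) = 10.32 μm/a
  Sd branch = 0.102·Sd^0.62·e^(0.033·RH+0.04·T) = 5.694 μm/a
  sum: 10.32 + 5.694 → r_corr = 16.01 μm/a
  mass loss = 16.01 μm/a × 7.85 g/cm³ = 125.7 g·m⁻²·a⁻¹
zinc: f(T) = -0.071·(T−10) [T>10 °C] = -0.3124
  Pd branch = 0.0129·Pd^0.44·e^(0.046·RH+f) = 0.5566 μm/a
  Sd branch = 0.0175·Sd^0.57·e^(0.008·RH+0.085·T) = 0.2265 μm/a
  r_corr = 0.5566 + 0.2265 = 0.7831 μm/a
  mass loss = 0.7831 μm/a × 7.14 g/cm³ = 5.591 g·m⁻²·a⁻¹
Ordering by g·m⁻²·a⁻¹: carbon steel (126) > copper (9.96) > zinc (5.59)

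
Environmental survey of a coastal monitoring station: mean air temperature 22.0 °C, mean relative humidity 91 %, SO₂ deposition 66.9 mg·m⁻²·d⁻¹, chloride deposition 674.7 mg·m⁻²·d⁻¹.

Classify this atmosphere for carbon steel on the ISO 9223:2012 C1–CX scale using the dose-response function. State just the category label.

carbon steel: T>10 °C ⇒ hinge -0.054·(22.0−10) = -0.6480
  sulphur-dioxide contribution → 50.84 μm/a
  chloride contribution → 281.2 μm/a
  ⇒ r_corr(carbon steel) = 332 μm/a
332 μm/a falls in (200, 700] for carbon steel → category CX

CX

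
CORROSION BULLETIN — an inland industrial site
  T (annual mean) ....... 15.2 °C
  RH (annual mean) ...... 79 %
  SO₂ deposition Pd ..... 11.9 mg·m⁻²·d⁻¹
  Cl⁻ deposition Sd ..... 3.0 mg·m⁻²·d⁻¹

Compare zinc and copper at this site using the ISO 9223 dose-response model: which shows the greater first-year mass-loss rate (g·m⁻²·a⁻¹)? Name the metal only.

zinc: temperature factor f = -0.071·(5.2) = -0.3692
  SO₂ term: 0.0129·11.9^0.44·exp(0.046·79-0.3692) = 1.004
  Cl⁻ term: 0.0175·3.0^0.57·exp(0.008·79+0.085·15.2) = 0.2242
  sum: 1.004 + 0.2242 → r_corr = 1.228 μm/a
  mass loss = 1.228 μm/a × 7.14 g/cm³ = 8.769 g·m⁻²·a⁻¹
copper: temperature factor f = -0.080·(5.2) = -0.4160
  SO₂ term: 0.0053·11.9^0.26·exp(0.059·79-0.4160) = 0.7039
  Cl⁻ term: 0.01025·3.0^0.27·exp(0.036·79+0.049·15.2) = 0.499
  sum: 0.7039 + 0.499 → r_corr = 1.203 μm/a
  mass loss = 1.203 μm/a × 8.96 g/cm³ = 10.78 g·m⁻²·a⁻¹
Ordering by g·m⁻²·a⁻¹: copper (10.8) > zinc (8.77)

copper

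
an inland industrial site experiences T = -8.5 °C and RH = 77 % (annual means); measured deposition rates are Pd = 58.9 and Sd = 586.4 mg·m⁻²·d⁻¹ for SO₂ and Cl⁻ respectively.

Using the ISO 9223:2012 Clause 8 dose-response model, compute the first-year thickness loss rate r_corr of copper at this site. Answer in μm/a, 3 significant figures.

r_corr = 0.744 μm/a

copper: T≤10 °C ⇒ hinge +0.126·(-8.5−10) = -2.3310
  Pd branch = 0.0053·Pd^0.26·e^(0.059·RH+f) = 0.1397 μm/a
  Sd branch = 0.01025·Sd^0.27·e^(0.036·RH+0.049·T) = 0.6041 μm/a
  sum: 0.1397 + 0.6041 → r_corr = 0.7438 μm/a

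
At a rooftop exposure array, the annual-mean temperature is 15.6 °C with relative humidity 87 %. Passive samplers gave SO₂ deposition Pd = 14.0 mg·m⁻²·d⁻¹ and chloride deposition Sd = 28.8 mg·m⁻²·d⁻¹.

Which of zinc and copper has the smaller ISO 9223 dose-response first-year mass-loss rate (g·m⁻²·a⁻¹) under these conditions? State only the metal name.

zinc

zinc: temperature factor f = -0.071·(5.6) = -0.3976
  Pd branch = 0.0129·Pd^0.44·e^(0.046·RH+f) = 1.514 μm/a
  Sd branch = 0.0175·Sd^0.57·e^(0.008·RH+0.085·T) = 0.8975 μm/a
  sum: 1.514 + 0.8975 → r_corr = 2.412 μm/a
  mass loss = 2.412 μm/a × 7.14 g/cm³ = 17.22 g·m⁻²·a⁻¹
copper: T>10 °C ⇒ hinge -0.080·(15.6−10) = -0.4480
  Pd branch = 0.0053·Pd^0.26·e^(0.059·RH+f) = 1.14 μm/a
  Sd branch = 0.01025·Sd^0.27·e^(0.036·RH+0.049·T) = 1.25 μm/a
  sum: 1.14 + 1.25 → r_corr = 2.39 μm/a
  mass loss = 2.39 μm/a × 8.96 g/cm³ = 21.42 g·m⁻²·a⁻¹
Ordering by g·m⁻²·a⁻¹: copper (21.4) > zinc (17.2)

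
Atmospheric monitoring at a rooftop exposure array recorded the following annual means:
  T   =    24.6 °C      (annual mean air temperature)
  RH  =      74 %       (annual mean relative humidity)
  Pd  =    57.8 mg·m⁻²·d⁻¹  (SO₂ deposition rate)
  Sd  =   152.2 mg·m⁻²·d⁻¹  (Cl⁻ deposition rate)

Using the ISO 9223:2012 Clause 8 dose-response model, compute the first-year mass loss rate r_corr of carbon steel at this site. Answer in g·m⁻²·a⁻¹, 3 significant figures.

carbon steel: T>10 °C ⇒ hinge -0.054·(24.6−10) = -0.7884
  sulphur-dioxide contribution → 29.14 μm/a
  chloride contribution → 70.73 μm/a
  ⇒ r_corr(carbon steel) = 99.87 μm/a
Convert to mass loss: 99.87 μm/a × 7.85 g/cm³ = 784 g·m⁻²·a⁻¹

r_corr = 784 g·m⁻²·a⁻¹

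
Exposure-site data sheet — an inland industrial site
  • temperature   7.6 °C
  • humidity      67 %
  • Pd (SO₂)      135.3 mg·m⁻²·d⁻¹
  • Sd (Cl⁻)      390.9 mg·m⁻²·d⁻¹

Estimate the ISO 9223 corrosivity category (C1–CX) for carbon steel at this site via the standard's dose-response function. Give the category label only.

C5

carbon steel: T≤10 °C ⇒ hinge +0.150·(7.6−10) = -0.3600
  Pd branch = 1.77·Pd^0.52·e^(0.02·RH+f) = 60.51 μm/a
  Cl⁻ term: 0.102·390.9^0.62·exp(0.033·67+0.04·7.6) = 51.04
  sum: 60.51 + 51.04 → r_corr = 111.6 μm/a
112 μm/a falls in (80, 200] for carbon steel → category C5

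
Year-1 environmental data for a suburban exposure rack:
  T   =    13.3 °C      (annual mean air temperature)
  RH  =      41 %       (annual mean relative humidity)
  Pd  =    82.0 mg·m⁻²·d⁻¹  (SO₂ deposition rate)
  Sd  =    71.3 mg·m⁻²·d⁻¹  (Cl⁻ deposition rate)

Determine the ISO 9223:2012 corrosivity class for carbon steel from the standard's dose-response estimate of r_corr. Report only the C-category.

carbon steel: temperature factor f = -0.054·(3.3) = -0.1782
  Pd branch = 1.77·Pd^0.52·e^(0.02·RH+f) = 33.26 μm/a
  Sd branch = 0.102·Sd^0.62·e^(0.033·RH+0.04·T) = 9.466 μm/a
  r_corr = 33.26 + 9.466 = 42.72 μm/a
42.7 μm/a falls in (25, 50] for carbon steel → category C3

C3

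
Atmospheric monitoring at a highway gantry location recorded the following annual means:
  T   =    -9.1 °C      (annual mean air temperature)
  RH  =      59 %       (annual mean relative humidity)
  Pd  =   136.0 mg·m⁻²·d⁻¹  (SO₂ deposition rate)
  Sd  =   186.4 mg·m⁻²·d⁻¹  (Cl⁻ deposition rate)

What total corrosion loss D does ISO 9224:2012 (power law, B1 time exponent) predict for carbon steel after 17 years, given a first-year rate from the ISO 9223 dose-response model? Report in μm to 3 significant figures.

carbon steel: temperature factor f = +0.150·(-19.1) = -2.8650
  sulphur-dioxide contribution → 4.223 μm/a
  chloride contribution → 12.7 μm/a
  total first-year rate 16.92 μm/a
Long-term exponent b (ISO 9224 Table 2, B1) = 0.523
  D(17) = 16.92 × 17^0.523 = 16.92 × 4.401 = 74.47 μm

D(17) = 74.5 μm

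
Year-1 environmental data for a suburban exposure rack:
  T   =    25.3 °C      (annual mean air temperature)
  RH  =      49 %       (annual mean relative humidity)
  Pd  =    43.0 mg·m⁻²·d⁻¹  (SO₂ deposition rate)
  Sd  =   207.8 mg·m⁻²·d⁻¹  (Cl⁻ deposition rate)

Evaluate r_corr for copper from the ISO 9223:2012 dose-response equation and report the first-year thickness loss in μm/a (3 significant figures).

copper: T>10 °C ⇒ hinge -0.080·(25.3−10) = -1.2240
  Pd branch = 0.0053·Pd^0.26·e^(0.059·RH+f) = 0.07464 μm/a
  Cl⁻ term: 0.01025·207.8^0.27·exp(0.036·49+0.049·25.3) = 0.8729
  sum: 0.07464 + 0.8729 → r_corr = 0.9476 μm/a

r_corr = 0.948 μm/a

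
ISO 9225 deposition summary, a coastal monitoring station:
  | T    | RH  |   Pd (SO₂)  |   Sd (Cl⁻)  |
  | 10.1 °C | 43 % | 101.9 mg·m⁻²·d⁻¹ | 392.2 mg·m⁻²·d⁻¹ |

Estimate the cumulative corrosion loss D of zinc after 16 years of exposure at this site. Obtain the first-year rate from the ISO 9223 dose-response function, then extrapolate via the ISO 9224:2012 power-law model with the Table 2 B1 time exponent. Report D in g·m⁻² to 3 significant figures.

zinc: T>10 °C ⇒ hinge -0.071·(10.1−10) = -0.0071
  sulphur-dioxide contribution → 0.7082 μm/a
  chloride contribution → 1.752 μm/a
  total first-year rate 2.46 μm/a
Long-term exponent b (ISO 9224 Table 2, B1) = 0.813
  D(16) = 2.46 × 16^0.813 = 2.46 × 9.527 = 23.44 μm
  Mass loss = 23.44 μm × 7.14 g/cm³ = 167.4 g·m⁻²

D(16) = 167 g·m⁻²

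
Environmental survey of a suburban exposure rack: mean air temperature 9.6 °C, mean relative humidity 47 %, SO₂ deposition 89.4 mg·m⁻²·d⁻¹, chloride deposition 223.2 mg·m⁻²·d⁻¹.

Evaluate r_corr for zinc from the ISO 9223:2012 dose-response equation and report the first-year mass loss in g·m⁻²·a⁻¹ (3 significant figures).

r_corr = 14.7 g·m⁻²·a⁻¹

zinc: f(T) = +0.038·(T−10) [T≤10 °C] = -0.0152
  SO₂ term: 0.0129·89.4^0.44·exp(0.046·47-0.0152) = 0.7971
  Cl⁻ term: 0.0175·223.2^0.57·exp(0.008·47+0.085·9.6) = 1.257
  r_corr = 0.7971 + 1.257 = 2.055 μm/a
Convert to mass loss: 2.055 μm/a × 7.14 g/cm³ = 14.67 g·m⁻²·a⁻¹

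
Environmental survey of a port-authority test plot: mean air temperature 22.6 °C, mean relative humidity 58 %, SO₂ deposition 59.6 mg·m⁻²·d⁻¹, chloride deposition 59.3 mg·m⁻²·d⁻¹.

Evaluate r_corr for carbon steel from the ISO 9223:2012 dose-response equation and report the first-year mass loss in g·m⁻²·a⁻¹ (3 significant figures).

r_corr = 357 g·m⁻²·a⁻¹

carbon steel: f(T) = -0.054·(T−10) [T>10 °C] = -0.6804
  Pd branch = 1.77·Pd^0.52·e^(0.02·RH+f) = 23.95 μm/a
  Cl⁻ term: 0.102·59.3^0.62·exp(0.033·58+0.04·22.6) = 21.47
  r_corr = 23.95 + 21.47 = 45.42 μm/a
Convert to mass loss: 45.42 μm/a × 7.85 g/cm³ = 356.5 g·m⁻²·a⁻¹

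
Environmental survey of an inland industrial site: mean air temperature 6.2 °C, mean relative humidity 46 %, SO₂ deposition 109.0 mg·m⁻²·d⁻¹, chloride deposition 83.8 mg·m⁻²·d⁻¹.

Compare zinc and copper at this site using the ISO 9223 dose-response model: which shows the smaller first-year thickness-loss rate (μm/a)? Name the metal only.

copper

zinc: f(T) = +0.038·(T−10) [T≤10 °C] = -0.1444
  sulphur-dioxide contribution → 0.73 μm/a
  chloride contribution → 0.5345 μm/a
  ⇒ r_corr(zinc) = 1.265 μm/a
copper: f(T) = +0.126·(T−10) [T≤10 °C] = -0.4788
  sulphur-dioxide contribution → 0.1678 μm/a
  chloride contribution → 0.2405 μm/a
  ⇒ r_corr(copper) = 0.4083 μm/a
Ordering by μm/a: zinc (1.26) > copper (0.408)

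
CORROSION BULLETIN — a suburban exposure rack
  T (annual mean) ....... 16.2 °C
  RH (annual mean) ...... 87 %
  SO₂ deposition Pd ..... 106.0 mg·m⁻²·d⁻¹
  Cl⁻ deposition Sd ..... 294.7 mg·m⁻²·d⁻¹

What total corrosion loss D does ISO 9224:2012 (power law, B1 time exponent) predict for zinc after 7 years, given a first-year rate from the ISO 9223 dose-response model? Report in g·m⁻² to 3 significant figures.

zinc: temperature factor f = -0.071·(6.2) = -0.4402
  Pd branch = 0.0129·Pd^0.44·e^(0.046·RH+f) = 3.537 μm/a
  Cl⁻ term: 0.0175·294.7^0.57·exp(0.008·87+0.085·16.2) = 3.555
  r_corr = 3.537 + 3.555 = 7.092 μm/a
Long-term exponent b (ISO 9224 Table 2, B1) = 0.813
  D(7) = 7.092 × 7^0.813 = 7.092 × 4.865 = 34.5 μm
  Mass loss = 34.5 μm × 7.14 g/cm³ = 246.3 g·m⁻²

D(7) = 246 g·m⁻²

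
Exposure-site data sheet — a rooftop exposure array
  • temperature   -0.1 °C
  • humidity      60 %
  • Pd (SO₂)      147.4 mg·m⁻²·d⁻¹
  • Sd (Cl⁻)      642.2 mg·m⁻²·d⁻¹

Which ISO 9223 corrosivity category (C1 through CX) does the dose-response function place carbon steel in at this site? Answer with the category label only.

C4

carbon steel: f(T) = +0.150·(T−10) [T≤10 °C] = -1.5150
  Pd branch = 1.77·Pd^0.52·e^(0.02·RH+f) = 17.33 μm/a
  Sd branch = 0.102·Sd^0.62·e^(0.033·RH+0.04·T) = 40.51 μm/a
  r_corr = 17.33 + 40.51 = 57.84 μm/a
57.8 μm/a falls in (50, 80] for carbon steel → category C4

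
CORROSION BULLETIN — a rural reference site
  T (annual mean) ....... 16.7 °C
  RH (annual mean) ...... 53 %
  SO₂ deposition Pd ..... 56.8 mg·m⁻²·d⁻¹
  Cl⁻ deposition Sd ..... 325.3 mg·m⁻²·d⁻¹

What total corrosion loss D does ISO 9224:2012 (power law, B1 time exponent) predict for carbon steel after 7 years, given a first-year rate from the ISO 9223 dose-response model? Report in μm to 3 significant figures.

carbon steel: T>10 °C ⇒ hinge -0.054·(16.7−10) = -0.3618
  sulphur-dioxide contribution → 29.07 μm/a
  chloride contribution → 41.3 μm/a
  ⇒ r_corr(carbon steel) = 70.37 μm/a
Power-law: D(7) = r_corr · 7^0.523
  D(7) = 70.37 × 7^0.523 = 70.37 × 2.767 = 194.7 μm

D(7) = 195 μm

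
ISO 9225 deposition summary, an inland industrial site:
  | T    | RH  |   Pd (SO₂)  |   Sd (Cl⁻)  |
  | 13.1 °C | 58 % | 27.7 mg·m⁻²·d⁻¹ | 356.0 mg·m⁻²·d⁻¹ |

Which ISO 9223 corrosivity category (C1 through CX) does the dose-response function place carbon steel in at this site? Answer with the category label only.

C4

carbon steel: f(T) = -0.054·(T−10) [T>10 °C] = -0.1674
  SO₂ term: 1.77·27.7^0.52·exp(0.02·58-0.1674) = 26.86
  Cl⁻ term: 0.102·356.0^0.62·exp(0.033·58+0.04·13.1) = 44.6
  r_corr = 26.86 + 44.6 = 71.46 μm/a
71.5 μm/a falls in (50, 80] for carbon steel → category C4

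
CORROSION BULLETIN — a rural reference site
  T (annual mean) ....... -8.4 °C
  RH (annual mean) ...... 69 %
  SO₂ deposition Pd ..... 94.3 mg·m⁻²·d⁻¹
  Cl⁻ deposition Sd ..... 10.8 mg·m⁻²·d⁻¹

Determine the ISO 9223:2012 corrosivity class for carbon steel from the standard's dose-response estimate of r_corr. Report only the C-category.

carbon steel: temperature factor f = +0.150·(-18.4) = -2.7600
  sulphur-dioxide contribution → 4.736 μm/a
  chloride contribution → 3.107 μm/a
  ⇒ r_corr(carbon steel) = 7.842 μm/a
ISO 9223 Table 2 (carbon steel): 1.3 < 7.84 ≤ 25 μm/a ⇒ C2

C2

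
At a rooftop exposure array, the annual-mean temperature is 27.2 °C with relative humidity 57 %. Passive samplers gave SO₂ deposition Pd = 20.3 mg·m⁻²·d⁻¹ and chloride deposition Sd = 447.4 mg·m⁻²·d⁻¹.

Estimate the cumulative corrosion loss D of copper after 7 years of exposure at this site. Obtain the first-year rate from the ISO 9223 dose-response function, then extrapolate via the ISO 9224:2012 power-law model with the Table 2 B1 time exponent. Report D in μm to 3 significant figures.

copper: temperature factor f = -0.080·(17.2) = -1.3760
  Pd branch = 0.0053·Pd^0.26·e^(0.059·RH+f) = 0.08456 μm/a
  Sd branch = 0.01025·Sd^0.27·e^(0.036·RH+0.049·T) = 1.572 μm/a
  r_corr = 0.08456 + 1.572 = 1.656 μm/a
ISO 9224: D(t) = r_corr · t^b with b = 0.667 (copper, B1)
  D(7) = 1.656 × 7^0.667 = 1.656 × 3.662 = 6.065 μm

D(7) = 6.07 μm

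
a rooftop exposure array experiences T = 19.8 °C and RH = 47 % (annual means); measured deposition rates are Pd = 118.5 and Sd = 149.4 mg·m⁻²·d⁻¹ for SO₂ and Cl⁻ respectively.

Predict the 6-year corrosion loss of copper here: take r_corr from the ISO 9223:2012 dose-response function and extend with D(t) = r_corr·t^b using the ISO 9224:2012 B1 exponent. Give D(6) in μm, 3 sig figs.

copper: temperature factor f = -0.080·(9.8) = -0.7840
  SO₂ term: 0.0053·118.5^0.26·exp(0.059·47-0.7840) = 0.134
  Cl⁻ term: 0.01025·149.4^0.27·exp(0.036·47+0.049·19.8) = 0.5675
  sum: 0.134 + 0.5675 → r_corr = 0.7016 μm/a
ISO 9224: D(t) = r_corr · t^b with b = 0.667 (copper, B1)
  D(6) = 0.7016 × 6^0.667 = 0.7016 × 3.304 = 2.318 μm

D(6) = 2.32 μm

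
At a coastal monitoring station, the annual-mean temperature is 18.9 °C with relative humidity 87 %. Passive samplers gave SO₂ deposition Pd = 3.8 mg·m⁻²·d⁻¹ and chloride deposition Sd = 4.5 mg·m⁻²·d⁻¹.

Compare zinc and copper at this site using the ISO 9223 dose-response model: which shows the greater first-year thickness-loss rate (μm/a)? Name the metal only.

copper

zinc: T>10 °C ⇒ hinge -0.071·(18.9−10) = -0.6319
  sulphur-dioxide contribution → 0.675 μm/a
  chloride contribution → 0.4124 μm/a
  total first-year rate 1.087 μm/a
copper: T>10 °C ⇒ hinge -0.080·(18.9−10) = -0.7120
  sulphur-dioxide contribution → 0.6238 μm/a
  chloride contribution → 0.8902 μm/a
  total first-year rate 1.514 μm/a
Ordering by μm/a: copper (1.51) > zinc (1.09)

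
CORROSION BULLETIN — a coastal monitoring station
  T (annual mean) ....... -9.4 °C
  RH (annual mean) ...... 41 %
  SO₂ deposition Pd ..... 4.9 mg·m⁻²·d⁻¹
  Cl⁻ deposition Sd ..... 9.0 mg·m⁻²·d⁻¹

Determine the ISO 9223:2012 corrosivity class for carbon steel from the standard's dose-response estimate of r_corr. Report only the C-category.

carbon steel: T≤10 °C ⇒ hinge +0.150·(-9.4−10) = -2.9100
  sulphur-dioxide contribution → 0.5003 μm/a
  chloride contribution → 1.058 μm/a
  ⇒ r_corr(carbon steel) = 1.558 μm/a
ISO 9223 Table 2 (carbon steel): 1.3 < 1.56 ≤ 25 μm/a ⇒ C2

C2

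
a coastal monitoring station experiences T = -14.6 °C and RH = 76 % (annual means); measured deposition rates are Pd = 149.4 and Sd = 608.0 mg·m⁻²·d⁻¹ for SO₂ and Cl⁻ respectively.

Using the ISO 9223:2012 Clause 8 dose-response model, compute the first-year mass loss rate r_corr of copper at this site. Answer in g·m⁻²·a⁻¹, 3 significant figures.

r_corr = 4.61 g·m⁻²·a⁻¹

copper: T≤10 °C ⇒ hinge +0.126·(-14.6−10) = -3.0996
  Pd branch = 0.0053·Pd^0.26·e^(0.059·RH+f) = 0.07778 μm/a
  Sd branch = 0.01025·Sd^0.27·e^(0.036·RH+0.049·T) = 0.4364 μm/a
  sum: 0.07778 + 0.4364 → r_corr = 0.5142 μm/a
Convert to mass loss: 0.5142 μm/a × 8.96 g/cm³ = 4.607 g·m⁻²·a⁻¹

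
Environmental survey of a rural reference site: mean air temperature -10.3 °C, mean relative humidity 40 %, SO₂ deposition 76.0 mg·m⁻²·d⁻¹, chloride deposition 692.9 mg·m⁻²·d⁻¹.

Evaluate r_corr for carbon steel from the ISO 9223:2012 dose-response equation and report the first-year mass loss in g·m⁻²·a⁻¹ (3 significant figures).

r_corr = 129 g·m⁻²·a⁻¹

carbon steel: temperature factor f = +0.150·(-20.3) = -3.0450
  Pd branch = 1.77·Pd^0.52·e^(0.02·RH+f) = 1.782 μm/a
  Sd branch = 0.102·Sd^0.62·e^(0.033·RH+0.04·T) = 14.59 μm/a
  sum: 1.782 + 14.59 → r_corr = 16.38 μm/a
Convert to mass loss: 16.38 μm/a × 7.85 g/cm³ = 128.5 g·m⁻²·a⁻¹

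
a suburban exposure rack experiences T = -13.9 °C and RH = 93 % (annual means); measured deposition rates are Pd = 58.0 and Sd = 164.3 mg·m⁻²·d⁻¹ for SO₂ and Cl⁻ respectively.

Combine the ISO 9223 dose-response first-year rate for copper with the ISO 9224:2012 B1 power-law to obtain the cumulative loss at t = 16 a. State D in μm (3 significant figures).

copper: temperature factor f = +0.126·(-23.9) = -3.0114
  Pd branch = 0.0053·Pd^0.26·e^(0.059·RH+f) = 0.1811 μm/a
  Sd branch = 0.01025·Sd^0.27·e^(0.036·RH+0.049·T) = 0.585 μm/a
  sum: 0.1811 + 0.585 → r_corr = 0.7661 μm/a
ISO 9224: D(t) = r_corr · t^b with b = 0.667 (copper, B1)
  D(16) = 0.7661 × 16^0.667 = 0.7661 × 6.355 = 4.869 μm

D(16) = 4.87 μm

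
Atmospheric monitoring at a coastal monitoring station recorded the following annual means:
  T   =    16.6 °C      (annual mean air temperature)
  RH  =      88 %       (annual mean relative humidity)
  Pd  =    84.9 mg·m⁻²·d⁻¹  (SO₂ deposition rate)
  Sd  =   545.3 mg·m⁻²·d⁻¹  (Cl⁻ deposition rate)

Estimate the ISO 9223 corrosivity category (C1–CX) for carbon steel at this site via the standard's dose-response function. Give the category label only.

CX

carbon steel: f(T) = -0.054·(T−10) [T>10 °C] = -0.3564
  sulphur-dioxide contribution → 72.54 μm/a
  chloride contribution → 179.8 μm/a
  ⇒ r_corr(carbon steel) = 252.4 μm/a
ISO 9223 Table 2 (carbon steel): 200 < 252 ≤ 700 μm/a ⇒ CX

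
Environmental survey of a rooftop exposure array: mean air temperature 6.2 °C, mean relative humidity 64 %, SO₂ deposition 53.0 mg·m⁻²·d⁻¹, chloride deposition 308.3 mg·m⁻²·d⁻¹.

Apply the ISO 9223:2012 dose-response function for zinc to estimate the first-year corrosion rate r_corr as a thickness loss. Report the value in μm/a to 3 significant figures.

r_corr = 2.51 μm/a

zinc: f(T) = +0.038·(T−10) [T≤10 °C] = -0.1444
  SO₂ term: 0.0129·53.0^0.44·exp(0.046·64-0.1444) = 1.217
  Cl⁻ term: 0.0175·308.3^0.57·exp(0.008·64+0.085·6.2) = 1.297
  r_corr = 1.217 + 1.297 = 2.514 μm/a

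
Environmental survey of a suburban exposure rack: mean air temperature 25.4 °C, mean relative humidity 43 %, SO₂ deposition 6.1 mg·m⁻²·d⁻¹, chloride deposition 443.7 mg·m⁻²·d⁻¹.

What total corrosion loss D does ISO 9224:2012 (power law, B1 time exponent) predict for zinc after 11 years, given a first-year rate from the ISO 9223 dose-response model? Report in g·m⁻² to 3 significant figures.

D(11) = 350 g·m⁻²

zinc: f(T) = -0.071·(T−10) [T>10 °C] = -1.0934
  sulphur-dioxide contribution → 0.06923 μm/a
  chloride contribution → 6.901 μm/a
  ⇒ r_corr(zinc) = 6.97 μm/a
ISO 9224: D(t) = r_corr · t^b with b = 0.813 (zinc, B1)
  D(11) = 6.97 × 11^0.813 = 6.97 × 7.025 = 48.97 μm
  Mass loss = 48.97 μm × 7.14 g/cm³ = 349.6 g·m⁻²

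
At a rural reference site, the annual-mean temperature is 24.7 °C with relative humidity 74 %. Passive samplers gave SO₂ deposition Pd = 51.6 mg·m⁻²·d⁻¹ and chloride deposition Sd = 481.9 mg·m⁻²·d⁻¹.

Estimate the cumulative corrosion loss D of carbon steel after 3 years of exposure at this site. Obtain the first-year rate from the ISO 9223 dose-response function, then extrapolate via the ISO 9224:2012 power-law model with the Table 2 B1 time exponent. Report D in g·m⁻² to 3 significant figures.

carbon steel: T>10 °C ⇒ hinge -0.054·(24.7−10) = -0.7938
  Pd branch = 1.77·Pd^0.52·e^(0.02·RH+f) = 27.33 μm/a
  Cl⁻ term: 0.102·481.9^0.62·exp(0.033·74+0.04·24.7) = 145.1
  sum: 27.33 + 145.1 → r_corr = 172.4 μm/a
Power-law: D(3) = r_corr · 3^0.523
  D(3) = 172.4 × 3^0.523 = 172.4 × 1.776 = 306.3 μm
  Mass loss = 306.3 μm × 7.85 g/cm³ = 2404 g·m⁻²

D(3) = 2.40e+03 g·m⁻²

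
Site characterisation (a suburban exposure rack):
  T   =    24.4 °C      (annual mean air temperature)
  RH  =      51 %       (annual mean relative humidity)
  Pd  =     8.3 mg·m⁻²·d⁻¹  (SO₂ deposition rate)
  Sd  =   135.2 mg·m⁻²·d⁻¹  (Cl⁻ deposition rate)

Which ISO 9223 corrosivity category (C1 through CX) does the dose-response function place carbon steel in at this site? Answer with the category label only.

C3

carbon steel: f(T) = -0.054·(T−10) [T>10 °C] = -0.7776
  Pd branch = 1.77·Pd^0.52·e^(0.02·RH+f) = 6.779 μm/a
  Sd branch = 0.102·Sd^0.62·e^(0.033·RH+0.04·T) = 30.52 μm/a
  r_corr = 6.779 + 30.52 = 37.3 μm/a
37.3 μm/a falls in (25, 50] for carbon steel → category C3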